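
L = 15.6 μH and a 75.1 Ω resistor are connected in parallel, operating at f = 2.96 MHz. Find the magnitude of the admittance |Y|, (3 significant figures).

13.8 mS

ω = 2πf = 1.86e+07 rad/s
X_L = ωL = 290 Ω
Parallel: admittances add. Y = 1/R + 1/(jωL)
Y = (0.0133 − j0.00345) S
|Y| = 0.0138 S → |Z| = 1/|Y| = 72.7 Ω, ∠Z = −∠Y = 14.5°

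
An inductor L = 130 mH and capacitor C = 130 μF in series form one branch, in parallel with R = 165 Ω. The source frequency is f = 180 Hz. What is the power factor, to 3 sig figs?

ω = 2πf = 1131 rad/s
X_L = ωL = 147 Ω
X_C = 1/(ωC) = 6.80 Ω
Branch 1: Z₁ = R = 165 Ω
Branch 2 (series LC): Z₂ = j(X_L − X_C) = j140 Ω
Parallel: Z = Z₁Z₂/(Z₁+Z₂), |Z| = 107 Ω, ∠Z = 49.6°
cos φ = cos(49.6°) = 0.648

0.648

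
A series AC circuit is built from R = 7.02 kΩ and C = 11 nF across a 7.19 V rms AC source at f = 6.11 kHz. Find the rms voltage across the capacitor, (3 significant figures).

ω = 2πf = 38390 rad/s
X_C = 1/(ωC) = 2370 Ω
Z = 7020 − j2370 Ω
|Z| = √(7020² + 2370²) = 7410 Ω
I = V/|Z| = 970 μA
V_C = I·|Z_C| = 0.000970 × 2370 = 2.30 V

2.30 V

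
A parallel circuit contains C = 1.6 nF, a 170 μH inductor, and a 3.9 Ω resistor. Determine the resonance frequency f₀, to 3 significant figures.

ω₀ = 1/√(LC) = 1/√(0.00017 × 1.6e-09) = 1.917e+06 rad/s
f₀ = ω₀/(2π) = 305 kHz

305 kHz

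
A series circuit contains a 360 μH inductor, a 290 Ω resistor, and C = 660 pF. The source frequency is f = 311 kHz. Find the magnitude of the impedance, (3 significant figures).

ω = 2πf = 1.954e+06 rad/s
X_L = ωL = 703 Ω
X_C = 1/(ωC) = 775 Ω
Net reactance X = X_L − X_C = -71.9 Ω
Z = 290 − j71.9 Ω
|Z| = √(290² + 71.9²) = 299 Ω

299 Ω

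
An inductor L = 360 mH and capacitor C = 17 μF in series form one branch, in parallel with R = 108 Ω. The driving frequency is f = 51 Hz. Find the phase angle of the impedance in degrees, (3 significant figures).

-57.7°

ω = 2πf = 320.4 rad/s
X_L = ωL = 115 Ω
X_C = 1/(ωC) = 184 Ω
Branch 1: Z₁ = R = 108 Ω
Branch 2 (series LC): Z₂ = j(X_L − X_C) = −j68.2 Ω
Parallel: Z = Z₁Z₂/(Z₁+Z₂), |Z| = 57.7 Ω, ∠Z = -57.7°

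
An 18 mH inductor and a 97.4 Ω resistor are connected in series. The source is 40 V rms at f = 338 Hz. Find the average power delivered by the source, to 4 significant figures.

14.23 W

ω = 2πf = 2124 rad/s
X_L = ωL = 38.23 Ω
Z = 97.40 + j38.23 Ω
|Z| = √(97.40² + 38.23²) = 104.6 Ω
∠Z = arctan(38.23/97.40) = 21.43°
I = V/|Z| = 382.3 mA
P = VI cos φ = 40 × 0.3823 × cos(21.43°) = 14.23 W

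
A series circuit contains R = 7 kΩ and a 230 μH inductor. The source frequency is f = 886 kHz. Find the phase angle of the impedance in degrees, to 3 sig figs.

10.4°

ω = 2πf = 5.567e+06 rad/s
X_L = ωL = 1280 Ω
Z = 7000 + j1280 Ω
|Z| = √(7000² + 1280²) = 7120 Ω
∠Z = arctan(1280/7000) = 10.4°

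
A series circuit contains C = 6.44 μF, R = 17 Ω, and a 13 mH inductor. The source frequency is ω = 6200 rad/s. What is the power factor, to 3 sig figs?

X_L = ωL = 80.6 Ω
X_C = 1/(ωC) = 25.0 Ω
Net reactance X = X_L − X_C = 55.6 Ω
Z = 17.0 + j55.6 Ω
|Z| = √(17.0² + 55.6²) = 58.1 Ω
∠Z = arctan(55.6/17.0) = 73.0°
cos φ = cos(73.0°) = 0.293

0.293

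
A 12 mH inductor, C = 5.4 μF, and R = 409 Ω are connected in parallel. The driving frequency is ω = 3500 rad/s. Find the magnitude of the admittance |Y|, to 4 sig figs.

X_L = ωL = 42.00 Ω
X_C = 1/(ωC) = 52.91 Ω
Parallel: admittances add. Y = 1/R + 1/(jωL) + jωC
Y = (0.002445 − j0.004910) S
|Y| = 0.005485 S → |Z| = 1/|Y| = 182.3 Ω, ∠Z = −∠Y = 63.53°

5.485 mS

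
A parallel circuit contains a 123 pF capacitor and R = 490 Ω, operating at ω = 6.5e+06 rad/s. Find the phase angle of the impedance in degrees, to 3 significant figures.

-21.4°

X_C = 1/(ωC) = 1250 Ω
Parallel: admittances add. Y = 1/R + jωC
Y = (0.00204 + j0.000799) S
|Y| = 0.00219 S → |Z| = 1/|Y| = 456 Ω, ∠Z = −∠Y = -21.4°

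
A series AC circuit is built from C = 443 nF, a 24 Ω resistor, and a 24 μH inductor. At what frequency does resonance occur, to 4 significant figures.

ω₀ = 1/√(LC) = 1/√(2.4e-05 × 4.43e-07) = 306700 rad/s
f₀ = ω₀/(2π) = 48.81 kHz

48.81 kHz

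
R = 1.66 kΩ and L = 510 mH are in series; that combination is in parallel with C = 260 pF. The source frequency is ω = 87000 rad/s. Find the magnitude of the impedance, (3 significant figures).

X_L = ωL = 44400 Ω
X_C = 1/(ωC) = 44200 Ω
Branch 1 (R+jX_L): Z₁ = 1660 + j44400 Ω, |Z₁| = 44400 Ω
Branch 2 (−jX_C): Z₂ = −j44200 Ω
Parallel: Z = Z₁Z₂/(Z₁+Z₂), |Z| = 1.18e+06 Ω, ∠Z = -7.69°

1.18e+06 Ω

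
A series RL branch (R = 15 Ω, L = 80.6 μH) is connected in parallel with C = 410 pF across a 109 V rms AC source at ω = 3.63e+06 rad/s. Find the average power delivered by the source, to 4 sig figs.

X_L = ωL = 292.6 Ω
X_C = 1/(ωC) = 671.9 Ω
Branch 1 (R+jX_L): Z₁ = 15.00 + j292.6 Ω, |Z₁| = 293.0 Ω
Branch 2 (−jX_C): Z₂ = −j671.9 Ω
Parallel: Z = Z₁Z₂/(Z₁+Z₂), |Z| = 518.5 Ω, ∠Z = 84.80°
I = V/|Z| = 210.2 mA
P = VI cos φ = 109 × 0.2102 × cos(84.80°) = 2.076 W

2.076 W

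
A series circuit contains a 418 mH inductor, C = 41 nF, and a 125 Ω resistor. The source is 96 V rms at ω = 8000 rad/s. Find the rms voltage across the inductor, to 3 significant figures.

X_L = ωL = 3340 Ω
X_C = 1/(ωC) = 3050 Ω
Net reactance X = X_L − X_C = 295 Ω
Z = 125 + j295 Ω
|Z| = √(125² + 295²) = 321 Ω
I = V/|Z| = 299 mA
V_L = I·|Z_L| = 0.299 × 3340 = 1000 V

1000 V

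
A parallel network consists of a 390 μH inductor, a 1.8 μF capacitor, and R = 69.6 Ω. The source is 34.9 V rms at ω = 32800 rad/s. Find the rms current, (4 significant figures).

X_L = ωL = 12.79 Ω
X_C = 1/(ωC) = 16.94 Ω
Parallel: admittances add. Y = 1/R + 1/(jωL) + jωC
Y = (0.01437 − j0.01913) S
|Y| = 0.02393 S → |Z| = 1/|Y| = 41.79 Ω, ∠Z = −∠Y = 53.10°
I = V/|Z| = 34.9/41.79 = 835.1 mA

835.1 mA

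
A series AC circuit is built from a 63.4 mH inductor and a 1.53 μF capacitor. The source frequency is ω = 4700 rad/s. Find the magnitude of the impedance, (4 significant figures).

158.9 Ω

X_L = ωL = 298.0 Ω
X_C = 1/(ωC) = 139.1 Ω
Net reactance X = X_L − X_C = 158.9 Ω
Z = j158.9 Ω
|Z| = √(0² + 158.9²) = 158.9 Ω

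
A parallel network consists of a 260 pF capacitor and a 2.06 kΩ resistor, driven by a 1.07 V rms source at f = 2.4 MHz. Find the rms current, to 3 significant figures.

4.23 mA

ω = 2πf = 1.508e+07 rad/s
X_C = 1/(ωC) = 255 Ω
Parallel: admittances add. Y = 1/R + jωC
Y = (0.000485 + j0.00392) S
|Y| = 0.00395 S → |Z| = 1/|Y| = 253 Ω, ∠Z = −∠Y = -82.9°
I = V/|Z| = 1.07/253 = 4.23 mA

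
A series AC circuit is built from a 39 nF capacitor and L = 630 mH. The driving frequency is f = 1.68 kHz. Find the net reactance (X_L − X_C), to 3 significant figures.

4220 Ω

ω = 2πf = 10560 rad/s
X_L = ωL = 6650 Ω
X_C = 1/(ωC) = 2430 Ω
X = 6650 − 2430 = 4220 Ω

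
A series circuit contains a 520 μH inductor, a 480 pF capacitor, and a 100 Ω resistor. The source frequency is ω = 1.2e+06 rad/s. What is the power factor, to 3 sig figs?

0.0896

X_L = ωL = 624 Ω
X_C = 1/(ωC) = 1740 Ω
Net reactance X = X_L − X_C = -1110 Ω
Z = 100 − j1110 Ω
|Z| = √(100² + 1110²) = 1120 Ω
∠Z = arctan(-1110/100) = -84.9°
cos φ = cos(-84.9°) = 0.0896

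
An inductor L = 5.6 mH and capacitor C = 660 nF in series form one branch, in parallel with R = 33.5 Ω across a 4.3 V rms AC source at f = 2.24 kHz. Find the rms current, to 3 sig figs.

ω = 2πf = 14070 rad/s
X_L = ωL = 78.8 Ω
X_C = 1/(ωC) = 108 Ω
Branch 1: Z₁ = R = 33.5 Ω
Branch 2 (series LC): Z₂ = j(X_L − X_C) = −j28.8 Ω
Parallel: Z = Z₁Z₂/(Z₁+Z₂), |Z| = 21.9 Ω, ∠Z = -49.3°
I = V/|Z| = 4.3/21.9 = 197 mA

197 mA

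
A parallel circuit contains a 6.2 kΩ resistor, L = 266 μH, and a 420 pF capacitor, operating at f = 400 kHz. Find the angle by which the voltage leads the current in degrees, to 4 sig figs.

ω = 2πf = 2.513e+06 rad/s
X_L = ωL = 668.5 Ω
X_C = 1/(ωC) = 947.4 Ω
Parallel: admittances add. Y = 1/R + 1/(jωL) + jωC
Y = (0.0001613 − j0.0004402) S
|Y| = 0.0004689 S → |Z| = 1/|Y| = 2133 Ω, ∠Z = −∠Y = 69.88°

69.88°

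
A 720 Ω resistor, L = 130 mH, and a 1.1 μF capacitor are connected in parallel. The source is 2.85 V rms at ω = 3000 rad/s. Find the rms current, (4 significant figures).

X_L = ωL = 390.0 Ω
X_C = 1/(ωC) = 303.0 Ω
Parallel: admittances add. Y = 1/R + 1/(jωL) + jωC
Y = (0.001389 + j0.0007359) S
|Y| = 0.001572 S → |Z| = 1/|Y| = 636.2 Ω, ∠Z = −∠Y = -27.92°
I = V/|Z| = 2.85/636.2 = 4.480 mA

4.480 mA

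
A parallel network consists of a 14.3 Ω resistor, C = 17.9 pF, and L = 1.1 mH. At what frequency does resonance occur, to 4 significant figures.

ω₀ = 1/√(LC) = 1/√(0.0011 × 1.79e-11) = 7.127e+06 rad/s
f₀ = ω₀/(2π) = 1.134 MHz

1.134 MHz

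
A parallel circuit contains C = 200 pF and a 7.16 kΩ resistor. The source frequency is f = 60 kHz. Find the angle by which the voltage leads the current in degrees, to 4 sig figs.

ω = 2πf = 377000 rad/s
X_C = 1/(ωC) = 13260 Ω
Parallel: admittances add. Y = 1/R + jωC
Y = (0.0001397 + j7.54e-05) S
|Y| = 0.0001587 S → |Z| = 1/|Y| = 6301 Ω, ∠Z = −∠Y = -28.36°

-28.36°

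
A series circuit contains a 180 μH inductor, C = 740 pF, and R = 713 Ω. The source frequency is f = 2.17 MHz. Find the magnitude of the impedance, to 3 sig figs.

2460 Ω

ω = 2πf = 1.363e+07 rad/s
X_L = ωL = 2450 Ω
X_C = 1/(ωC) = 99.1 Ω
Net reactance X = X_L − X_C = 2360 Ω
Z = 713 + j2360 Ω
|Z| = √(713² + 2360²) = 2460 Ω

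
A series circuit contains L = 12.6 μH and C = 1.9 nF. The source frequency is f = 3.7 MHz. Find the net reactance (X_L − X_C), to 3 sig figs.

ω = 2πf = 2.325e+07 rad/s
X_L = ωL = 293 Ω
X_C = 1/(ωC) = 22.6 Ω
X = 293 − 22.6 = 270 Ω

270 Ω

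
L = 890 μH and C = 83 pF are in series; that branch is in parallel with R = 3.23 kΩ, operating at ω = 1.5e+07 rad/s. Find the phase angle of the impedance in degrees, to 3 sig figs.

14.4°

X_L = ωL = 13400 Ω
X_C = 1/(ωC) = 803 Ω
Branch 1: Z₁ = R = 3230 Ω
Branch 2 (series LC): Z₂ = j(X_L − X_C) = j12500 Ω
Parallel: Z = Z₁Z₂/(Z₁+Z₂), |Z| = 3130 Ω, ∠Z = 14.4°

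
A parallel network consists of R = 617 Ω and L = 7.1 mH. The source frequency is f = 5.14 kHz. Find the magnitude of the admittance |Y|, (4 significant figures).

4.653 mS

ω = 2πf = 32300 rad/s
X_L = ωL = 229.3 Ω
Parallel: admittances add. Y = 1/R + 1/(jωL)
Y = (0.001621 − j0.004361) S
|Y| = 0.004653 S → |Z| = 1/|Y| = 214.9 Ω, ∠Z = −∠Y = 69.61°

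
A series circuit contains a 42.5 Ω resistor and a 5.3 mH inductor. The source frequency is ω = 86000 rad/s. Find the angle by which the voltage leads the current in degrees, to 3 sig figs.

84.7°

X_L = ωL = 456 Ω
Z = 42.5 + j456 Ω
|Z| = √(42.5² + 456²) = 458 Ω
∠Z = arctan(456/42.5) = 84.7°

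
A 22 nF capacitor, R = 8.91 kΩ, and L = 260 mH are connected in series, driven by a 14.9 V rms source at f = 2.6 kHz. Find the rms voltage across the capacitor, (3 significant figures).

4.59 V

ω = 2πf = 16340 rad/s
X_L = ωL = 4250 Ω
X_C = 1/(ωC) = 2780 Ω
Net reactance X = X_L − X_C = 1470 Ω
Z = 8910 + j1470 Ω
|Z| = √(8910² + 1470²) = 9030 Ω
I = V/|Z| = 1.65 mA
V_C = I·|Z_C| = 0.00165 × 2780 = 4.59 V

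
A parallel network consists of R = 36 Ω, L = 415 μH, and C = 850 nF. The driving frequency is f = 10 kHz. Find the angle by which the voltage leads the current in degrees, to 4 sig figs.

ω = 2πf = 62830 rad/s
X_L = ωL = 26.08 Ω
X_C = 1/(ωC) = 18.72 Ω
Parallel: admittances add. Y = 1/R + 1/(jωL) + jωC
Y = (0.02778 + j0.01506) S
|Y| = 0.03160 S → |Z| = 1/|Y| = 31.65 Ω, ∠Z = −∠Y = -28.46°

-28.46°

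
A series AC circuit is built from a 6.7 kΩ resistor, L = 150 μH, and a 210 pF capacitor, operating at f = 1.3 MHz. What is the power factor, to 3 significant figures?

0.995

ω = 2πf = 8.168e+06 rad/s
X_L = ωL = 1230 Ω
X_C = 1/(ωC) = 583 Ω
Net reactance X = X_L − X_C = 642 Ω
Z = 6700 + j642 Ω
|Z| = √(6700² + 642²) = 6730 Ω
∠Z = arctan(642/6700) = 5.48°
cos φ = cos(5.48°) = 0.995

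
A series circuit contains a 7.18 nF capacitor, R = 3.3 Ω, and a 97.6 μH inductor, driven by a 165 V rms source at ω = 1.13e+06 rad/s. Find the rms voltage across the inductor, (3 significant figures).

X_L = ωL = 110 Ω
X_C = 1/(ωC) = 123 Ω
Net reactance X = X_L − X_C = -13.0 Ω
Z = 3.30 − j13.0 Ω
|Z| = √(3.30² + 13.0²) = 13.4 Ω
I = V/|Z| = 12.3 A
V_L = I·|Z_L| = 12.3 × 110 = 1360 V

1360 V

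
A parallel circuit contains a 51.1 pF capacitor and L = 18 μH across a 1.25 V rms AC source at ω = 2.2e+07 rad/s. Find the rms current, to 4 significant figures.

X_L = ωL = 396.0 Ω
X_C = 1/(ωC) = 889.5 Ω
Parallel: admittances add. Y = 1/(jωL) + jωC
Y = (0 − j0.001401) S
|Y| = 0.001401 S → |Z| = 1/|Y| = 713.7 Ω, ∠Z = −∠Y = 90.00°
I = V/|Z| = 1.25/713.7 = 1.751 mA

1.751 mA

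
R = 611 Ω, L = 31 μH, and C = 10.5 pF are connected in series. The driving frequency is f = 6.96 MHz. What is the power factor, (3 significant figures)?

0.596

ω = 2πf = 4.373e+07 rad/s
X_L = ωL = 1360 Ω
X_C = 1/(ωC) = 2180 Ω
Net reactance X = X_L − X_C = -822 Ω
Z = 611 − j822 Ω
|Z| = √(611² + 822²) = 1020 Ω
∠Z = arctan(-822/611) = -53.4°
cos φ = cos(-53.4°) = 0.596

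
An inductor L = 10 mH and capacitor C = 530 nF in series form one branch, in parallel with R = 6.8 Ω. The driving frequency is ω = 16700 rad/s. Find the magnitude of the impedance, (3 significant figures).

X_L = ωL = 167 Ω
X_C = 1/(ωC) = 113 Ω
Branch 1: Z₁ = R = 6.80 Ω
Branch 2 (series LC): Z₂ = j(X_L − X_C) = j54.0 Ω
Parallel: Z = Z₁Z₂/(Z₁+Z₂), |Z| = 6.75 Ω, ∠Z = 7.17°

6.75 Ω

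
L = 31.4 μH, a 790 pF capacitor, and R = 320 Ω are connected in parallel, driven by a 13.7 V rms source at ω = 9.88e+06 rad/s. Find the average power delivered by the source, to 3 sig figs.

X_L = ωL = 310 Ω
X_C = 1/(ωC) = 128 Ω
Parallel: admittances add. Y = 1/R + 1/(jωL) + jωC
Y = (0.00313 + j0.00458) S
|Y| = 0.00555 S → |Z| = 1/|Y| = 180 Ω, ∠Z = −∠Y = -55.7°
I = V/|Z| = 76.0 mA
P = VI cos φ = 13.7 × 0.0760 × cos(-55.7°) = 587 mW

587 mW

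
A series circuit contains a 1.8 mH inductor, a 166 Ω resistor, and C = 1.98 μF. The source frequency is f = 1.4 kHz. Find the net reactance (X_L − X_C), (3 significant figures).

-41.6 Ω

ω = 2πf = 8796 rad/s
X_L = ωL = 15.8 Ω
X_C = 1/(ωC) = 57.4 Ω
X = 15.8 − 57.4 = -41.6 Ω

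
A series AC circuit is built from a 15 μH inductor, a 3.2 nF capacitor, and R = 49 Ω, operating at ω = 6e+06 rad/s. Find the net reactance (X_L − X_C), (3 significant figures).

X_L = ωL = 90.0 Ω
X_C = 1/(ωC) = 52.1 Ω
X = 90.0 − 52.1 = 37.9 Ω

37.9 Ω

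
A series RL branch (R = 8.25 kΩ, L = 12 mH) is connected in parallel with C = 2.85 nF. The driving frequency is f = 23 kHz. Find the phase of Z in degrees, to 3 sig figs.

-73.3°

ω = 2πf = 144500 rad/s
X_L = ωL = 1730 Ω
X_C = 1/(ωC) = 2430 Ω
Branch 1 (R+jX_L): Z₁ = 8250 + j1730 Ω, |Z₁| = 8430 Ω
Branch 2 (−jX_C): Z₂ = −j2430 Ω
Parallel: Z = Z₁Z₂/(Z₁+Z₂), |Z| = 2470 Ω, ∠Z = -73.3°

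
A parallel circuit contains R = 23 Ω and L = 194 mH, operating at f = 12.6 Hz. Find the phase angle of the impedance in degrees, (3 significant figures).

56.3°

ω = 2πf = 79.17 rad/s
X_L = ωL = 15.4 Ω
Parallel: admittances add. Y = 1/R + 1/(jωL)
Y = (0.0435 − j0.0651) S
|Y| = 0.0783 S → |Z| = 1/|Y| = 12.8 Ω, ∠Z = −∠Y = 56.3°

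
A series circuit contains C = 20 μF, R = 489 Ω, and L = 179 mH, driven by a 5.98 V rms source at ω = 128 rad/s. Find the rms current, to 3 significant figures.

X_L = ωL = 22.9 Ω
X_C = 1/(ωC) = 391 Ω
Net reactance X = X_L − X_C = -368 Ω
Z = 489 − j368 Ω
|Z| = √(489² + 368²) = 612 Ω
I = V/|Z| = 5.98/612 = 9.77 mA

9.77 mA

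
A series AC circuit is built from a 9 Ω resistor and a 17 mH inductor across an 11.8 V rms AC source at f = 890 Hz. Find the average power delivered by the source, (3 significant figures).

ω = 2πf = 5592 rad/s
X_L = ωL = 95.1 Ω
Z = 9.00 + j95.1 Ω
|Z| = √(9.00² + 95.1²) = 95.5 Ω
∠Z = arctan(95.1/9.00) = 84.6°
I = V/|Z| = 124 mA
P = VI cos φ = 11.8 × 0.124 × cos(84.6°) = 137 mW

137 mW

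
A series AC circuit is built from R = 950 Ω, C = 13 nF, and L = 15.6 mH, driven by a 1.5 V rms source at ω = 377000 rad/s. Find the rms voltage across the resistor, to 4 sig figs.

X_L = ωL = 5881 Ω
X_C = 1/(ωC) = 204.0 Ω
Net reactance X = X_L − X_C = 5677 Ω
Z = 950.0 + j5677 Ω
|Z| = √(950.0² + 5677²) = 5756 Ω
I = V/|Z| = 260.6 μA
V_R = I·|Z_R| = 0.0002606 × 950.0 = 0.2476 V

0.2476 V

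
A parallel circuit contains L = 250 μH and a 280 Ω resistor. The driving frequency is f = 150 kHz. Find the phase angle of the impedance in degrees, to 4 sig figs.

49.92°

ω = 2πf = 942500 rad/s
X_L = ωL = 235.6 Ω
Parallel: admittances add. Y = 1/R + 1/(jωL)
Y = (0.003571 − j0.004244) S
|Y| = 0.005547 S → |Z| = 1/|Y| = 180.3 Ω, ∠Z = −∠Y = 49.92°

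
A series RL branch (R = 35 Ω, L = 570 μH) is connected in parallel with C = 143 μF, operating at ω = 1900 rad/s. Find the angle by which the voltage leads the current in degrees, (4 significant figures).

X_L = ωL = 1.083 Ω
X_C = 1/(ωC) = 3.681 Ω
Branch 1 (R+jX_L): Z₁ = 35.00 + j1.083 Ω, |Z₁| = 35.02 Ω
Branch 2 (−jX_C): Z₂ = −j3.681 Ω
Parallel: Z = Z₁Z₂/(Z₁+Z₂), |Z| = 3.672 Ω, ∠Z = -83.98°

-83.98°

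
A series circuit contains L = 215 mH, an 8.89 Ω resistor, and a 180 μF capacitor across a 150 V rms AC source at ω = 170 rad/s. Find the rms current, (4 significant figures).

X_L = ωL = 36.55 Ω
X_C = 1/(ωC) = 32.68 Ω
Net reactance X = X_L − X_C = 3.870 Ω
Z = 8.890 + j3.870 Ω
|Z| = √(8.890² + 3.870²) = 9.696 Ω
I = V/|Z| = 150/9.696 = 15.47 A

15.47 A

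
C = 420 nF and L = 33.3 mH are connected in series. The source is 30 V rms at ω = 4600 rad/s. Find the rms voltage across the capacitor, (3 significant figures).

X_L = ωL = 153 Ω
X_C = 1/(ωC) = 518 Ω
Net reactance X = X_L − X_C = -364 Ω
Z = − j364 Ω
|Z| = √(0² + 364²) = 364 Ω
I = V/|Z| = 82.3 mA
V_C = I·|Z_C| = 0.0823 × 518 = 42.6 V

42.6 V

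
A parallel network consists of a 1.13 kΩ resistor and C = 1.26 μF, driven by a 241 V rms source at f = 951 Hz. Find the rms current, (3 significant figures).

1.83 A

ω = 2πf = 5975 rad/s
X_C = 1/(ωC) = 133 Ω
Parallel: admittances add. Y = 1/R + jωC
Y = (0.000885 + j0.00753) S
|Y| = 0.00758 S → |Z| = 1/|Y| = 132 Ω, ∠Z = −∠Y = -83.3°
I = V/|Z| = 241/132 = 1.83 A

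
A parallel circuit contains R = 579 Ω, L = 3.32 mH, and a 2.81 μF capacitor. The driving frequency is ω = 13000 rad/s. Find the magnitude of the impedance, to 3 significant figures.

74.2 Ω

X_L = ωL = 43.2 Ω
X_C = 1/(ωC) = 27.4 Ω
Parallel: admittances add. Y = 1/R + 1/(jωL) + jωC
Y = (0.00173 + j0.0134) S
|Y| = 0.0135 S → |Z| = 1/|Y| = 74.2 Ω, ∠Z = −∠Y = -82.6°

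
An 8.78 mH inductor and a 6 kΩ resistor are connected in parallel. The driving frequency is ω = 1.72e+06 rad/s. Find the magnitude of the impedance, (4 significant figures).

X_L = ωL = 15100 Ω
Parallel: admittances add. Y = 1/R + 1/(jωL)
Y = (0.0001667 − j6.622e-05) S
|Y| = 0.0001793 S → |Z| = 1/|Y| = 5576 Ω, ∠Z = −∠Y = 21.67°

5576 Ω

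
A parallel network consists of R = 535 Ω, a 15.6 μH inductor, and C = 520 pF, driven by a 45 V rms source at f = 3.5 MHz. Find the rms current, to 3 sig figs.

ω = 2πf = 2.199e+07 rad/s
X_L = ωL = 343 Ω
X_C = 1/(ωC) = 87.4 Ω
Parallel: admittances add. Y = 1/R + 1/(jωL) + jωC
Y = (0.00187 + j0.00852) S
|Y| = 0.00872 S → |Z| = 1/|Y| = 115 Ω, ∠Z = −∠Y = -77.6°
I = V/|Z| = 45/115 = 393 mA

393 mA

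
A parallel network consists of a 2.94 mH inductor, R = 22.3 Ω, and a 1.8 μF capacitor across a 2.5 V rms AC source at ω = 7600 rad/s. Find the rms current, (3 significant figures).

136 mA

X_L = ωL = 22.3 Ω
X_C = 1/(ωC) = 73.1 Ω
Parallel: admittances add. Y = 1/R + 1/(jωL) + jωC
Y = (0.0448 − j0.0311) S
|Y| = 0.0546 S → |Z| = 1/|Y| = 18.3 Ω, ∠Z = −∠Y = 34.7°
I = V/|Z| = 2.5/18.3 = 136 mA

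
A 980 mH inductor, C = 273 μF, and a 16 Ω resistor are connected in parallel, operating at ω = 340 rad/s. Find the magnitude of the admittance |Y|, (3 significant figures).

X_L = ωL = 333 Ω
X_C = 1/(ωC) = 10.8 Ω
Parallel: admittances add. Y = 1/R + 1/(jωL) + jωC
Y = (0.0625 + j0.0898) S
|Y| = 0.109 S → |Z| = 1/|Y| = 9.14 Ω, ∠Z = −∠Y = -55.2°

109 mS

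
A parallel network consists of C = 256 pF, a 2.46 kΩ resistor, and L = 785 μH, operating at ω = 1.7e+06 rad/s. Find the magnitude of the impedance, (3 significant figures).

X_L = ωL = 1330 Ω
X_C = 1/(ωC) = 2300 Ω
Parallel: admittances add. Y = 1/R + 1/(jωL) + jωC
Y = (0.000407 − j0.000314) S
|Y| = 0.000514 S → |Z| = 1/|Y| = 1950 Ω, ∠Z = −∠Y = 37.7°

1950 Ω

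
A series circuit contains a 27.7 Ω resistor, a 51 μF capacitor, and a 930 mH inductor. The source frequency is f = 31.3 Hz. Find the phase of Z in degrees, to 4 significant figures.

71.58°

ω = 2πf = 196.7 rad/s
X_L = ωL = 182.9 Ω
X_C = 1/(ωC) = 99.70 Ω
Net reactance X = X_L − X_C = 83.19 Ω
Z = 27.70 + j83.19 Ω
|Z| = √(27.70² + 83.19²) = 87.69 Ω
∠Z = arctan(83.19/27.70) = 71.58°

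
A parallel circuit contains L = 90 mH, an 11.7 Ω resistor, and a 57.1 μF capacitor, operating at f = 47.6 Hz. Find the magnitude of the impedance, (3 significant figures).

11.4 Ω

ω = 2πf = 299.1 rad/s
X_L = ωL = 26.9 Ω
X_C = 1/(ωC) = 58.6 Ω
Parallel: admittances add. Y = 1/R + 1/(jωL) + jωC
Y = (0.0855 − j0.0201) S
|Y| = 0.0878 S → |Z| = 1/|Y| = 11.4 Ω, ∠Z = −∠Y = 13.2°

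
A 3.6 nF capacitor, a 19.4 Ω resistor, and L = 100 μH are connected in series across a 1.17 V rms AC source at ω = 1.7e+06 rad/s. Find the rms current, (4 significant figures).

X_L = ωL = 170.0 Ω
X_C = 1/(ωC) = 163.4 Ω
Net reactance X = X_L − X_C = 6.601 Ω
Z = 19.40 + j6.601 Ω
|Z| = √(19.40² + 6.601²) = 20.49 Ω
I = V/|Z| = 1.17/20.49 = 57.09 mA

57.09 mA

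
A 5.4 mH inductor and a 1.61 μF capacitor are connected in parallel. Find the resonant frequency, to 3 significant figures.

1.71 kHz

ω₀ = 1/√(LC) = 1/√(0.0054 × 1.61e-06) = 10720 rad/s
f₀ = ω₀/(2π) = 1.71 kHz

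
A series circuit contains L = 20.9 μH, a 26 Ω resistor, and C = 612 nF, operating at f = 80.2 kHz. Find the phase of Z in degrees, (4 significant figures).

ω = 2πf = 503900 rad/s
X_L = ωL = 10.53 Ω
X_C = 1/(ωC) = 3.243 Ω
Net reactance X = X_L − X_C = 7.289 Ω
Z = 26.00 + j7.289 Ω
|Z| = √(26.00² + 7.289²) = 27.00 Ω
∠Z = arctan(7.289/26.00) = 15.66°

15.66°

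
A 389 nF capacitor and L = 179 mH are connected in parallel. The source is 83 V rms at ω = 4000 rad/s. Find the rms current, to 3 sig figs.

13.2 mA

X_L = ωL = 716 Ω
X_C = 1/(ωC) = 643 Ω
Parallel: admittances add. Y = 1/(jωL) + jωC
Y = (0 + j0.000159) S
|Y| = 0.000159 S → |Z| = 1/|Y| = 6280 Ω, ∠Z = −∠Y = -90.0°
I = V/|Z| = 83/6280 = 13.2 mA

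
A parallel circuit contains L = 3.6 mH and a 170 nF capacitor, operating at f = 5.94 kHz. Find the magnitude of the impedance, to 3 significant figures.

ω = 2πf = 37320 rad/s
X_L = ωL = 134 Ω
X_C = 1/(ωC) = 158 Ω
Parallel: admittances add. Y = 1/(jωL) + jωC
Y = (0 − j0.00110) S
|Y| = 0.00110 S → |Z| = 1/|Y| = 911 Ω, ∠Z = −∠Y = 90.0°

911 Ω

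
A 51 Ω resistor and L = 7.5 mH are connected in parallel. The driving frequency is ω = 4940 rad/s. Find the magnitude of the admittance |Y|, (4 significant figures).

33.36 mS

X_L = ωL = 37.05 Ω
Parallel: admittances add. Y = 1/R + 1/(jωL)
Y = (0.01961 − j0.02699) S
|Y| = 0.03336 S → |Z| = 1/|Y| = 29.98 Ω, ∠Z = −∠Y = 54.00°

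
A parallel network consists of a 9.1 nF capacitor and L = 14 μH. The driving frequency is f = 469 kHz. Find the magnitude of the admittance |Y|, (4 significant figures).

2.577 mS

ω = 2πf = 2.947e+06 rad/s
X_L = ωL = 41.26 Ω
X_C = 1/(ωC) = 37.29 Ω
Parallel: admittances add. Y = 1/(jωL) + jωC
Y = (0 + j0.002577) S
|Y| = 0.002577 S → |Z| = 1/|Y| = 388.1 Ω, ∠Z = −∠Y = -90.00°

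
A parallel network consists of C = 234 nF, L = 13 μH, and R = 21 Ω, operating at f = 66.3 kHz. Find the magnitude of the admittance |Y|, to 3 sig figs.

99.3 mS

ω = 2πf = 416600 rad/s
X_L = ωL = 5.42 Ω
X_C = 1/(ωC) = 10.3 Ω
Parallel: admittances add. Y = 1/R + 1/(jωL) + jωC
Y = (0.0476 − j0.0872) S
|Y| = 0.0993 S → |Z| = 1/|Y| = 10.1 Ω, ∠Z = −∠Y = 61.4°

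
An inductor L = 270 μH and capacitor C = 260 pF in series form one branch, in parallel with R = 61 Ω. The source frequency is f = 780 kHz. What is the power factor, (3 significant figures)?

0.994

ω = 2πf = 4.901e+06 rad/s
X_L = ωL = 1320 Ω
X_C = 1/(ωC) = 785 Ω
Branch 1: Z₁ = R = 61.0 Ω
Branch 2 (series LC): Z₂ = j(X_L − X_C) = j538 Ω
Parallel: Z = Z₁Z₂/(Z₁+Z₂), |Z| = 60.6 Ω, ∠Z = 6.46°
cos φ = cos(6.46°) = 0.994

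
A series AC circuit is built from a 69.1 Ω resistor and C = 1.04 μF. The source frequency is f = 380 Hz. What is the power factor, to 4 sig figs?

0.1691

ω = 2πf = 2388 rad/s
X_C = 1/(ωC) = 402.7 Ω
Z = 69.10 − j402.7 Ω
|Z| = √(69.10² + 402.7²) = 408.6 Ω
∠Z = arctan(-402.7/69.10) = -80.26°
cos φ = cos(-80.26°) = 0.1691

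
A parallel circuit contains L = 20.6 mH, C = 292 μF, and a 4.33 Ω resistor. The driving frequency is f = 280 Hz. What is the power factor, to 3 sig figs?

ω = 2πf = 1759 rad/s
X_L = ωL = 36.2 Ω
X_C = 1/(ωC) = 1.95 Ω
Parallel: admittances add. Y = 1/R + 1/(jωL) + jωC
Y = (0.231 + j0.486) S
|Y| = 0.538 S → |Z| = 1/|Y| = 1.86 Ω, ∠Z = −∠Y = -64.6°
cos φ = cos(-64.6°) = 0.429

0.429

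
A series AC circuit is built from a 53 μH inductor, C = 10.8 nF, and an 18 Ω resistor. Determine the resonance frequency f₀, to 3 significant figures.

210 kHz

ω₀ = 1/√(LC) = 1/√(5.3e-05 × 1.08e-08) = 1.322e+06 rad/s
f₀ = ω₀/(2π) = 210 kHz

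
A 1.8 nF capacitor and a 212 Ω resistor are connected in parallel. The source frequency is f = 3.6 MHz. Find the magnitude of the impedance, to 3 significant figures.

ω = 2πf = 2.262e+07 rad/s
X_C = 1/(ωC) = 24.6 Ω
Parallel: admittances add. Y = 1/R + jωC
Y = (0.00472 + j0.0407) S
|Y| = 0.0410 S → |Z| = 1/|Y| = 24.4 Ω, ∠Z = −∠Y = -83.4°

24.4 Ω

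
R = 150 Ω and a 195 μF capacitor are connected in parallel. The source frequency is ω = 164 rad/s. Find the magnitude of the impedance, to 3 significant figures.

X_C = 1/(ωC) = 31.3 Ω
Parallel: admittances add. Y = 1/R + jωC
Y = (0.00667 + j0.0320) S
|Y| = 0.0327 S → |Z| = 1/|Y| = 30.6 Ω, ∠Z = −∠Y = -78.2°

30.6 Ω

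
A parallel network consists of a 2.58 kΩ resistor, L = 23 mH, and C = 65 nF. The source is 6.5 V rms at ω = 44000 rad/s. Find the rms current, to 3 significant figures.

12.4 mA

X_L = ωL = 1010 Ω
X_C = 1/(ωC) = 350 Ω
Parallel: admittances add. Y = 1/R + 1/(jωL) + jωC
Y = (0.000388 + j0.00187) S
|Y| = 0.00191 S → |Z| = 1/|Y| = 523 Ω, ∠Z = −∠Y = -78.3°
I = V/|Z| = 6.5/523 = 12.4 mA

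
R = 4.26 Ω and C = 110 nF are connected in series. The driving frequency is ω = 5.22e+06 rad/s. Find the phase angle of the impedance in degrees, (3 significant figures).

X_C = 1/(ωC) = 1.74 Ω
Z = 4.26 − j1.74 Ω
|Z| = √(4.26² + 1.74²) = 4.60 Ω
∠Z = arctan(-1.74/4.26) = -22.2°

-22.2°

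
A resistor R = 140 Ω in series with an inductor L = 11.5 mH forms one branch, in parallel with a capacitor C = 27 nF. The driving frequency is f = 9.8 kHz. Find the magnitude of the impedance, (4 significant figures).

2467 Ω

ω = 2πf = 61580 rad/s
X_L = ωL = 708.1 Ω
X_C = 1/(ωC) = 601.5 Ω
Branch 1 (R+jX_L): Z₁ = 140.0 + j708.1 Ω, |Z₁| = 721.8 Ω
Branch 2 (−jX_C): Z₂ = −j601.5 Ω
Parallel: Z = Z₁Z₂/(Z₁+Z₂), |Z| = 2467 Ω, ∠Z = -48.48°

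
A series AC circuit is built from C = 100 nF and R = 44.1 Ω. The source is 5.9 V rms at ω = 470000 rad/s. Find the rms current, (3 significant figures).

120 mA

X_C = 1/(ωC) = 21.3 Ω
Z = 44.1 − j21.3 Ω
|Z| = √(44.1² + 21.3²) = 49.0 Ω
I = V/|Z| = 5.9/49.0 = 120 mA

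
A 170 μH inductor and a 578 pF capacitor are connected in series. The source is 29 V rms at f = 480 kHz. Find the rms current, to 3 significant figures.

ω = 2πf = 3.016e+06 rad/s
X_L = ωL = 513 Ω
X_C = 1/(ωC) = 574 Ω
Net reactance X = X_L − X_C = -60.9 Ω
Z = − j60.9 Ω
|Z| = √(0² + 60.9²) = 60.9 Ω
I = V/|Z| = 29/60.9 = 476 mA

476 mA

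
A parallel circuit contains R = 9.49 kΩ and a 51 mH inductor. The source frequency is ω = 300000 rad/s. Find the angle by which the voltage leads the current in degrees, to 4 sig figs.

31.81°

X_L = ωL = 15300 Ω
Parallel: admittances add. Y = 1/R + 1/(jωL)
Y = (0.0001054 − j6.536e-05) S
|Y| = 0.0001240 S → |Z| = 1/|Y| = 8065 Ω, ∠Z = −∠Y = 31.81°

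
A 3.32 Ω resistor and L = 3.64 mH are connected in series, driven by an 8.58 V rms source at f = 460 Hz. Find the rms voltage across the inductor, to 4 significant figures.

ω = 2πf = 2890 rad/s
X_L = ωL = 10.52 Ω
Z = 3.320 + j10.52 Ω
|Z| = √(3.320² + 10.52²) = 11.03 Ω
I = V/|Z| = 777.7 mA
V_L = I·|Z_L| = 0.7777 × 10.52 = 8.182 V

8.182 V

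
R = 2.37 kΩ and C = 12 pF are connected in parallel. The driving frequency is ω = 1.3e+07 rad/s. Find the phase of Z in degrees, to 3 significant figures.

-20.3°

X_C = 1/(ωC) = 6410 Ω
Parallel: admittances add. Y = 1/R + jωC
Y = (0.000422 + j0.000156) S
|Y| = 0.000450 S → |Z| = 1/|Y| = 2220 Ω, ∠Z = −∠Y = -20.3°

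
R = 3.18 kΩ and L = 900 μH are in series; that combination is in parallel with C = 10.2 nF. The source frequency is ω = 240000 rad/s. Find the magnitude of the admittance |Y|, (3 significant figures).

X_L = ωL = 216 Ω
X_C = 1/(ωC) = 408 Ω
Branch 1 (R+jX_L): Z₁ = 3180 + j216 Ω, |Z₁| = 3190 Ω
Branch 2 (−jX_C): Z₂ = −j408 Ω
Parallel: Z = Z₁Z₂/(Z₁+Z₂), |Z| = 409 Ω, ∠Z = -82.7°
|Y| = 1/|Z| = 2.45 mS

2.45 mS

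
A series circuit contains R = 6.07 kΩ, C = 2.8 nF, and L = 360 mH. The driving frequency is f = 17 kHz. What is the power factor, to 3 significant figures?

0.170

ω = 2πf = 106800 rad/s
X_L = ωL = 38500 Ω
X_C = 1/(ωC) = 3340 Ω
Net reactance X = X_L − X_C = 35100 Ω
Z = 6070 + j35100 Ω
|Z| = √(6070² + 35100²) = 35600 Ω
∠Z = arctan(35100/6070) = 80.2°
cos φ = cos(80.2°) = 0.170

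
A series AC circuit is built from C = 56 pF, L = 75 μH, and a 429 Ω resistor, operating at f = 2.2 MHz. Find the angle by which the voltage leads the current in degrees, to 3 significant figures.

ω = 2πf = 1.382e+07 rad/s
X_L = ωL = 1040 Ω
X_C = 1/(ωC) = 1290 Ω
Net reactance X = X_L − X_C = -255 Ω
Z = 429 − j255 Ω
|Z| = √(429² + 255²) = 499 Ω
∠Z = arctan(-255/429) = -30.7°

-30.7°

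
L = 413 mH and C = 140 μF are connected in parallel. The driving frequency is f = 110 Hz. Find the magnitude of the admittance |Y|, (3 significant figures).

93.3 mS

ω = 2πf = 691.2 rad/s
X_L = ωL = 285 Ω
X_C = 1/(ωC) = 10.3 Ω
Parallel: admittances add. Y = 1/(jωL) + jωC
Y = (0 + j0.0933) S
|Y| = 0.0933 S → |Z| = 1/|Y| = 10.7 Ω, ∠Z = −∠Y = -90.0°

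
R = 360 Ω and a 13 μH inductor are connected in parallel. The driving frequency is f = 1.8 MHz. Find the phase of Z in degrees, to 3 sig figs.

ω = 2πf = 1.131e+07 rad/s
X_L = ωL = 147 Ω
Parallel: admittances add. Y = 1/R + 1/(jωL)
Y = (0.00278 − j0.00680) S
|Y| = 0.00735 S → |Z| = 1/|Y| = 136 Ω, ∠Z = −∠Y = 67.8°

67.8°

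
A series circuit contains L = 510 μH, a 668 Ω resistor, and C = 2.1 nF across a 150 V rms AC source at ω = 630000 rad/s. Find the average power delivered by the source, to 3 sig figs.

23.7 W

X_L = ωL = 321 Ω
X_C = 1/(ωC) = 756 Ω
Net reactance X = X_L − X_C = -435 Ω
Z = 668 − j435 Ω
|Z| = √(668² + 435²) = 797 Ω
∠Z = arctan(-435/668) = -33.0°
I = V/|Z| = 188 mA
P = VI cos φ = 150 × 0.188 × cos(-33.0°) = 23.7 W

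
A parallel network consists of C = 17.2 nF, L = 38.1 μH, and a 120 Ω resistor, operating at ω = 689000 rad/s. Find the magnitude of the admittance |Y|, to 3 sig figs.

X_L = ωL = 26.3 Ω
X_C = 1/(ωC) = 84.4 Ω
Parallel: admittances add. Y = 1/R + 1/(jωL) + jωC
Y = (0.00833 − j0.0262) S
|Y| = 0.0275 S → |Z| = 1/|Y| = 36.3 Ω, ∠Z = −∠Y = 72.4°

27.5 mS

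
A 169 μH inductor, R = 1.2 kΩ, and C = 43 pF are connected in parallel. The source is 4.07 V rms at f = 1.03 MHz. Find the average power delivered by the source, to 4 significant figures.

13.80 mW

ω = 2πf = 6.472e+06 rad/s
X_L = ωL = 1094 Ω
X_C = 1/(ωC) = 3593 Ω
Parallel: admittances add. Y = 1/R + 1/(jωL) + jωC
Y = (0.0008333 − j0.0006360) S
|Y| = 0.001048 S → |Z| = 1/|Y| = 953.9 Ω, ∠Z = −∠Y = 37.35°
I = V/|Z| = 4.267 mA
P = VI cos φ = 4.07 × 0.004267 × cos(37.35°) = 13.80 mW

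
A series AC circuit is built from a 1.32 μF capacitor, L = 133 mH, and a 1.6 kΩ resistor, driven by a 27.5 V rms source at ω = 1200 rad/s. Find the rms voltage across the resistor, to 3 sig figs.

26.4 V

X_L = ωL = 160 Ω
X_C = 1/(ωC) = 631 Ω
Net reactance X = X_L − X_C = -472 Ω
Z = 1600 − j472 Ω
|Z| = √(1600² + 472²) = 1670 Ω
I = V/|Z| = 16.5 mA
V_R = I·|Z_R| = 0.0165 × 1600 = 26.4 V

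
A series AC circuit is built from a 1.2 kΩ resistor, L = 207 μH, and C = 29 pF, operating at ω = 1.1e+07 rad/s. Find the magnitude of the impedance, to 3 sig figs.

1480 Ω

X_L = ωL = 2280 Ω
X_C = 1/(ωC) = 3130 Ω
Net reactance X = X_L − X_C = -858 Ω
Z = 1200 − j858 Ω
|Z| = √(1200² + 858²) = 1480 Ω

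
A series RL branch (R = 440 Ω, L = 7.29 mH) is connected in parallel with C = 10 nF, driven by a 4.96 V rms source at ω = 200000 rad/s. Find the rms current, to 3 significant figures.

X_L = ωL = 1460 Ω
X_C = 1/(ωC) = 500 Ω
Branch 1 (R+jX_L): Z₁ = 440 + j1460 Ω, |Z₁| = 1520 Ω
Branch 2 (−jX_C): Z₂ = −j500 Ω
Parallel: Z = Z₁Z₂/(Z₁+Z₂), |Z| = 722 Ω, ∠Z = -82.1°
I = V/|Z| = 4.96/722 = 6.87 mA

6.87 mA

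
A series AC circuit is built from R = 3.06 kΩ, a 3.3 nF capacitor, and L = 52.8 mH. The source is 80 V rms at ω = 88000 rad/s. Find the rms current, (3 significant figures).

24.3 mA

X_L = ωL = 4650 Ω
X_C = 1/(ωC) = 3440 Ω
Net reactance X = X_L − X_C = 1200 Ω
Z = 3060 + j1200 Ω
|Z| = √(3060² + 1200²) = 3290 Ω
I = V/|Z| = 80/3290 = 24.3 mA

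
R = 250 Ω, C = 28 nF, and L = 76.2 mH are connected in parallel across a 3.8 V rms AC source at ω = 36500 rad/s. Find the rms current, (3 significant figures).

X_L = ωL = 2780 Ω
X_C = 1/(ωC) = 978 Ω
Parallel: admittances add. Y = 1/R + 1/(jωL) + jωC
Y = (0.00400 + j0.000662) S
|Y| = 0.00405 S → |Z| = 1/|Y| = 247 Ω, ∠Z = −∠Y = -9.40°
I = V/|Z| = 3.8/247 = 15.4 mA

15.4 mA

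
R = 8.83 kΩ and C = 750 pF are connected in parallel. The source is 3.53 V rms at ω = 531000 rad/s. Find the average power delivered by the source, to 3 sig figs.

1.41 mW

X_C = 1/(ωC) = 2510 Ω
Parallel: admittances add. Y = 1/R + jωC
Y = (0.000113 + j0.000398) S
|Y| = 0.000414 S → |Z| = 1/|Y| = 2420 Ω, ∠Z = −∠Y = -74.1°
I = V/|Z| = 1.46 mA
P = VI cos φ = 3.53 × 0.00146 × cos(-74.1°) = 1.41 mW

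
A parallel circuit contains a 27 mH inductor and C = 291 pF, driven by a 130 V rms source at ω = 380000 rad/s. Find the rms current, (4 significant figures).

1.705 mA

X_L = ωL = 10260 Ω
X_C = 1/(ωC) = 9043 Ω
Parallel: admittances add. Y = 1/(jωL) + jωC
Y = (0 + j1.311e-05) S
|Y| = 1.311e-05 S → |Z| = 1/|Y| = 76250 Ω, ∠Z = −∠Y = -90.00°
I = V/|Z| = 130/76250 = 1.705 mA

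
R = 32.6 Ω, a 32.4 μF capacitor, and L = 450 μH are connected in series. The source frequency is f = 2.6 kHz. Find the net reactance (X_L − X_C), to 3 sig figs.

ω = 2πf = 16340 rad/s
X_L = ωL = 7.35 Ω
X_C = 1/(ωC) = 1.89 Ω
X = 7.35 − 1.89 = 5.46 Ω

5.46 Ω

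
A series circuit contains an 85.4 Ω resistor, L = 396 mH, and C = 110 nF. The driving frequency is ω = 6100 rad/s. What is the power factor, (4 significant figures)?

0.09191

X_L = ωL = 2416 Ω
X_C = 1/(ωC) = 1490 Ω
Net reactance X = X_L − X_C = 925.3 Ω
Z = 85.40 + j925.3 Ω
|Z| = √(85.40² + 925.3²) = 929.2 Ω
∠Z = arctan(925.3/85.40) = 84.73°
cos φ = cos(84.73°) = 0.09191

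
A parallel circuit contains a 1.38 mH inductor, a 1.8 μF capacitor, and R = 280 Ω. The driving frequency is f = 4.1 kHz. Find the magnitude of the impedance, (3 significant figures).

ω = 2πf = 25760 rad/s
X_L = ωL = 35.6 Ω
X_C = 1/(ωC) = 21.6 Ω
Parallel: admittances add. Y = 1/R + 1/(jωL) + jωC
Y = (0.00357 + j0.0182) S
|Y| = 0.0186 S → |Z| = 1/|Y| = 53.8 Ω, ∠Z = −∠Y = -78.9°

53.8 Ω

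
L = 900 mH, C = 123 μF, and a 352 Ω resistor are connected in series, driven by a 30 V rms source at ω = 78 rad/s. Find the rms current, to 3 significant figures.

84.8 mA

X_L = ωL = 70.2 Ω
X_C = 1/(ωC) = 104 Ω
Net reactance X = X_L − X_C = -34.0 Ω
Z = 352 − j34.0 Ω
|Z| = √(352² + 34.0²) = 354 Ω
I = V/|Z| = 30/354 = 84.8 mA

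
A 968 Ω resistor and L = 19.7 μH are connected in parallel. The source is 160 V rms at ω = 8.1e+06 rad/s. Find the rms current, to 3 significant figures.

1.02 A

X_L = ωL = 160 Ω
Parallel: admittances add. Y = 1/R + 1/(jωL)
Y = (0.00103 − j0.00627) S
|Y| = 0.00635 S → |Z| = 1/|Y| = 157 Ω, ∠Z = −∠Y = 80.6°
I = V/|Z| = 160/157 = 1.02 A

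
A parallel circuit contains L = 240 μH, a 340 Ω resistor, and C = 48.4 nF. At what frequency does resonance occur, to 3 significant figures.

46.7 kHz

ω₀ = 1/√(LC) = 1/√(0.00024 × 4.84e-08) = 293400 rad/s
f₀ = ω₀/(2π) = 46.7 kHz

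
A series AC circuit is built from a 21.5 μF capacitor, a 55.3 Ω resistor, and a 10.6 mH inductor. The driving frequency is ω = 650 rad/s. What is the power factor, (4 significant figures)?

X_L = ωL = 6.890 Ω
X_C = 1/(ωC) = 71.56 Ω
Net reactance X = X_L − X_C = -64.67 Ω
Z = 55.30 − j64.67 Ω
|Z| = √(55.30² + 64.67²) = 85.09 Ω
∠Z = arctan(-64.67/55.30) = -49.46°
cos φ = cos(-49.46°) = 0.6499

0.6499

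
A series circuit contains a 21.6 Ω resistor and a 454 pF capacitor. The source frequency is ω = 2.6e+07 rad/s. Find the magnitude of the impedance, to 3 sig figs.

X_C = 1/(ωC) = 84.7 Ω
Z = 21.6 − j84.7 Ω
|Z| = √(21.6² + 84.7²) = 87.4 Ω

87.4 Ω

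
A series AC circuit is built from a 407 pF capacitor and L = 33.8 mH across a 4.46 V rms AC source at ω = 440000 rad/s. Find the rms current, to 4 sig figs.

X_L = ωL = 14870 Ω
X_C = 1/(ωC) = 5584 Ω
Net reactance X = X_L − X_C = 9288 Ω
Z = j9288 Ω
|Z| = √(0² + 9288²) = 9288 Ω
I = V/|Z| = 4.46/9288 = 480.2 μA

480.2 μA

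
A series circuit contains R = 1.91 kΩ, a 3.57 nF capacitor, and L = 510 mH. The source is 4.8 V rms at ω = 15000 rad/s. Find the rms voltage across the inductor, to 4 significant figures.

3.282 V

X_L = ωL = 7650 Ω
X_C = 1/(ωC) = 18670 Ω
Net reactance X = X_L − X_C = -11020 Ω
Z = 1910 − j11020 Ω
|Z| = √(1910² + 11020²) = 11190 Ω
I = V/|Z| = 429.0 μA
V_L = I·|Z_L| = 0.0004290 × 7650 = 3.282 V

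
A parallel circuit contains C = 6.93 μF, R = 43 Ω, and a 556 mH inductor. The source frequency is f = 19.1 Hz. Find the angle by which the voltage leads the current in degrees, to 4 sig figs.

31.33°

ω = 2πf = 120.0 rad/s
X_L = ωL = 66.72 Ω
X_C = 1/(ωC) = 1202 Ω
Parallel: admittances add. Y = 1/R + 1/(jωL) + jωC
Y = (0.02326 − j0.01416) S
|Y| = 0.02723 S → |Z| = 1/|Y| = 36.73 Ω, ∠Z = −∠Y = 31.33°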